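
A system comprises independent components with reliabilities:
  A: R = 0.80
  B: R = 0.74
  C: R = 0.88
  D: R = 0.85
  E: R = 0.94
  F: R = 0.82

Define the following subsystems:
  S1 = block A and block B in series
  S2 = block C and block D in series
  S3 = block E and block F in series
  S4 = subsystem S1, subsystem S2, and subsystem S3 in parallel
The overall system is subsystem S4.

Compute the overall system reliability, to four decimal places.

0.9764

Series (A and B): 0.800000 × 0.740000 = 0.592000
Series (C and D): 0.880000 × 0.850000 = 0.748000
Series (E and F): 0.940000 × 0.820000 = 0.770800
Parallel ([0.592000], [0.748000], and [0.770800]): 1 − (1 − 0.592000)(1 − 0.748000)(1 − 0.770800) = 0.9764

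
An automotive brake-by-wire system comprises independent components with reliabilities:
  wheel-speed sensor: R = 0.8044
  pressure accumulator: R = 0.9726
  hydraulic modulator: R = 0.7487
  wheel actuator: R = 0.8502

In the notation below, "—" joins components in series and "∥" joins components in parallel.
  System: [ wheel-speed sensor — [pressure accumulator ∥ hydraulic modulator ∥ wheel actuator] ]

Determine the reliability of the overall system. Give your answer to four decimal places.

Parallel (pressure accumulator, hydraulic modulator, and wheel actuator): 1 − (1 − 0.972600)(1 − 0.748700)(1 − 0.850200) = 0.998969
Series (wheel-speed sensor and [0.998969]): 0.804400 × 0.998969 = 0.8036

0.8036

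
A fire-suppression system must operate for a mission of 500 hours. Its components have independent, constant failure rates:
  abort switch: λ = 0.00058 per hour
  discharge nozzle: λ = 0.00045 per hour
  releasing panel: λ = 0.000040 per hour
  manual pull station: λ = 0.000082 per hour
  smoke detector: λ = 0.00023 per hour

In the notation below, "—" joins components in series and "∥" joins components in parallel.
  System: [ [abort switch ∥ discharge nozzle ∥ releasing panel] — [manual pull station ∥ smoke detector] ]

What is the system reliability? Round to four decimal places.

R(abort switch) = exp(−0.00058 × 500) = 0.748264
R(discharge nozzle) = exp(−0.00045 × 500) = 0.798516
R(releasing panel) = exp(−0.000040 × 500) = 0.980199
R(manual pull station) = exp(−0.000082 × 500) = 0.959829
R(smoke detector) = exp(−0.00023 × 500) = 0.891366
Parallel (abort switch, discharge nozzle, and releasing panel): 1 − (1 − 0.748264)(1 − 0.798516)(1 − 0.980199) = 0.998996
Parallel (manual pull station and smoke detector): 1 − (1 − 0.959829)(1 − 0.891366) = 0.995636
Series ([0.998996] and [0.995636]): 0.998996 × 0.995636 = 0.9946

0.9946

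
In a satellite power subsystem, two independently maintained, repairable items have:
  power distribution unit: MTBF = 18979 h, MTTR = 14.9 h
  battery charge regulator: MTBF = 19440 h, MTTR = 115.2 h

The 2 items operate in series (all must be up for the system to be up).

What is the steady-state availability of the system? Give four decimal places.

A(power distribution unit) = MTBF/(MTBF+MTTR) = 18979/(18979+14.9) = 0.999216
A(battery charge regulator) = MTBF/(MTBF+MTTR) = 19440/(19440+115.2) = 0.994109
Series availability: 0.999216 × 0.994109 = 0.9933

0.9933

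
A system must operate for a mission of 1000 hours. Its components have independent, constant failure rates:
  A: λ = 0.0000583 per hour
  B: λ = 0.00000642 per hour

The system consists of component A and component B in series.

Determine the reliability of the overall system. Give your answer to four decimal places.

R(A) = exp(−0.0000583 × 1000) = 0.943367
R(B) = exp(−0.00000642 × 1000) = 0.993601
Series (A and B): 0.943367 × 0.993601 = 0.9373

0.9373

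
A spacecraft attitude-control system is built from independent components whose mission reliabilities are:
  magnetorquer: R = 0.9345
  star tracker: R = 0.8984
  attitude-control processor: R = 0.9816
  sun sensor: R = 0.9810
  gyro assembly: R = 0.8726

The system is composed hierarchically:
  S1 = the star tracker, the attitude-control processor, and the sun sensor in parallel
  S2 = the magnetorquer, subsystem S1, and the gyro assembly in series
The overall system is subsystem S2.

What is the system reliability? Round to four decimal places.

0.8154

Parallel (star tracker, attitude-control processor, and sun sensor): 1 − (1 − 0.898400)(1 − 0.981600)(1 − 0.981000) = 0.999964
Series (magnetorquer, [0.999964], and gyro assembly): 0.934500 × 0.999964 × 0.872600 = 0.8154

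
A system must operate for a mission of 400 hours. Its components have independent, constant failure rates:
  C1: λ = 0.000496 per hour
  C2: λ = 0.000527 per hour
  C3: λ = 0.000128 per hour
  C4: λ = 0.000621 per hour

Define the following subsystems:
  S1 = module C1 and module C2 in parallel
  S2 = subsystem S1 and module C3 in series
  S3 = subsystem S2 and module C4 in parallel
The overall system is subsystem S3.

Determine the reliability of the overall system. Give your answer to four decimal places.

0.9819

R(C1) = exp(−0.000496 × 400) = 0.820042
R(C2) = exp(−0.000527 × 400) = 0.809936
R(C3) = exp(−0.000128 × 400) = 0.950089
R(C4) = exp(−0.000621 × 400) = 0.780048
Parallel (C1 and C2): 1 − (1 − 0.820042)(1 − 0.809936) = 0.965796
Series ([0.965796] and C3): 0.965796 × 0.950089 = 0.917592
Parallel ([0.917592] and C4): 1 − (1 − 0.917592)(1 − 0.780048) = 0.9819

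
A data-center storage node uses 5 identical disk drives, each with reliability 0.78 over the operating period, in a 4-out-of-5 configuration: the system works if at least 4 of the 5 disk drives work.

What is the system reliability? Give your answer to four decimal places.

0.6959

R = Σ_{i=4}^{5} C(5,i) p^i (1−p)^{5−i} with p = 0.78
C(5,4)·0.78^4·0.22^1 = 0.407166
C(5,5)·0.78^5·0.22^0 = 0.288717
Sum = 0.6959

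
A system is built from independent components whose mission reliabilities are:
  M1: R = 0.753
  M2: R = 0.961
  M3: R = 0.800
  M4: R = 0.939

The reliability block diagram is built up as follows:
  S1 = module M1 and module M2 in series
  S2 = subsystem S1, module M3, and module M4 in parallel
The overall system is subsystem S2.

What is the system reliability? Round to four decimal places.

0.9966

Series (M1 and M2): 0.753000 × 0.961000 = 0.723633
Parallel ([0.723633], M3, and M4): 1 − (1 − 0.723633)(1 − 0.800000)(1 − 0.939000) = 0.9966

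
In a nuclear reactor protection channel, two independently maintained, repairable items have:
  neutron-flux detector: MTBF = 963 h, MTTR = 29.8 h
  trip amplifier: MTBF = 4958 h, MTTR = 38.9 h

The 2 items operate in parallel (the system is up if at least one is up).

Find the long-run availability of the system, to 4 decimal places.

A(neutron-flux detector) = MTBF/(MTBF+MTTR) = 963/(963+29.8) = 0.969984
A(trip amplifier) = MTBF/(MTBF+MTTR) = 4958/(4958+38.9) = 0.992215
Parallel availability: 1 − (1 − 0.969984)(1 − 0.992215) = 0.9998

0.9998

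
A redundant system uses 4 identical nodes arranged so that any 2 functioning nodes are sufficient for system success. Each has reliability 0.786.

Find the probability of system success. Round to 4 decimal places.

R = Σ_{i=2}^{4} C(4,i) p^i (1−p)^{4−i} with p = 0.786
C(4,2)·0.786^2·0.214^2 = 0.169756
C(4,3)·0.786^3·0.214^1 = 0.415663
C(4,4)·0.786^4·0.214^0 = 0.381672
Sum = 0.9671

0.9671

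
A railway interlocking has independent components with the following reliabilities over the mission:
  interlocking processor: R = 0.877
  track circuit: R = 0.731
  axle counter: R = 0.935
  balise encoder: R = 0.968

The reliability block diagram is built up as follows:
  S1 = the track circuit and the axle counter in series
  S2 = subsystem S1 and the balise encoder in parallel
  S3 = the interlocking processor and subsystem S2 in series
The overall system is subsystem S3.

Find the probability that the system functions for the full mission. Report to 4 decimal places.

0.8681

Series (track circuit and axle counter): 0.731000 × 0.935000 = 0.683485
Parallel ([0.683485] and balise encoder): 1 − (1 − 0.683485)(1 − 0.968000) = 0.989872
Series (interlocking processor and [0.989872]): 0.877000 × 0.989872 = 0.8681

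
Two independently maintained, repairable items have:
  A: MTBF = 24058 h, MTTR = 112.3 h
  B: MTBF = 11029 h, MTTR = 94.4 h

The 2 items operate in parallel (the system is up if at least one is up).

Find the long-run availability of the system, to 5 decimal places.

0.99996

A(A) = MTBF/(MTBF+MTTR) = 24058/(24058+112.3) = 0.995354
A(B) = MTBF/(MTBF+MTTR) = 11029/(11029+94.4) = 0.991513
Parallel availability: 1 − (1 − 0.995354)(1 − 0.991513) = 0.99996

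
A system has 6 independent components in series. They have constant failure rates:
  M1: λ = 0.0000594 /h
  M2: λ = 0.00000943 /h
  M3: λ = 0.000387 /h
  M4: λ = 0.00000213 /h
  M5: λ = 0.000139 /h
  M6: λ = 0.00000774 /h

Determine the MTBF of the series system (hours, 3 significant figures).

1650

Series of exponential components: λ_sys = Σ λ_i
λ_sys = 0.0000594 + 0.00000943 + 0.000387 + 0.00000213 + 0.000139 + 0.00000774 = 6.0470e-04 /h
MTBF = 1 / λ_sys = 1650 h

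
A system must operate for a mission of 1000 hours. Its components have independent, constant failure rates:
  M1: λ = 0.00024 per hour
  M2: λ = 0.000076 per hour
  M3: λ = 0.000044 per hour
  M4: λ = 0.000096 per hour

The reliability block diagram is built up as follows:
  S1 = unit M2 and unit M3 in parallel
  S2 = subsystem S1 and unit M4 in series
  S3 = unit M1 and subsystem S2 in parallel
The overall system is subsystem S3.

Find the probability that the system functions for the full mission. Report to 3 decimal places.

0.980

R(M1) = exp(−0.00024 × 1000) = 0.78663
R(M2) = exp(−0.000076 × 1000) = 0.92682
R(M3) = exp(−0.000044 × 1000) = 0.95695
R(M4) = exp(−0.000096 × 1000) = 0.90846
Parallel (M2 and M3): 1 − (1 − 0.92682)(1 − 0.95695) = 0.99685
Series ([0.99685] and M4): 0.99685 × 0.90846 = 0.90560
Parallel (M1 and [0.90560]): 1 − (1 − 0.78663)(1 − 0.90560) = 0.980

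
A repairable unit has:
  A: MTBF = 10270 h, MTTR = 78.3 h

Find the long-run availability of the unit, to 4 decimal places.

0.9924

A(A) = MTBF/(MTBF+MTTR) = 10270/(10270+78.3) = 0.9924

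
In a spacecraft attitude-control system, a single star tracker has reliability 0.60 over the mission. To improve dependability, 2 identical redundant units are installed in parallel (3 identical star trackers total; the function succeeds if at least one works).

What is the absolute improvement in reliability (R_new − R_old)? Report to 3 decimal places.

0.336

R_before = 0.60
R_after = 1 − (1 − 0.60)^3 = 0.936
ΔR = 0.936 − 0.60 = 0.336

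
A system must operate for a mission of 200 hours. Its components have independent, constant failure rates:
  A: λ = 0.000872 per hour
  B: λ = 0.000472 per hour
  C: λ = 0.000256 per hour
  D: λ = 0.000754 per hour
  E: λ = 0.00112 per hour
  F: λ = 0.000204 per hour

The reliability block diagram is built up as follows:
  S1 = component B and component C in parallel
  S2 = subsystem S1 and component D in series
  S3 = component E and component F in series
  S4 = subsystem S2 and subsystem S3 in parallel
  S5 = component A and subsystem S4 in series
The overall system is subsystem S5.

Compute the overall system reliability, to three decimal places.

0.812

R(A) = exp(−0.000872 × 200) = 0.83996
R(B) = exp(−0.000472 × 200) = 0.90992
R(C) = exp(−0.000256 × 200) = 0.95009
R(D) = exp(−0.000754 × 200) = 0.86002
R(E) = exp(−0.00112 × 200) = 0.79932
R(F) = exp(−0.000204 × 200) = 0.96002
Parallel (B and C): 1 − (1 − 0.90992)(1 − 0.95009) = 0.99550
Series ([0.99550] and D): 0.99550 × 0.86002 = 0.85615
Series (E and F): 0.79932 × 0.96002 = 0.76736
Parallel ([0.85615] and [0.76736]): 1 − (1 − 0.85615)(1 − 0.76736) = 0.96653
Series (A and [0.96653]): 0.83996 × 0.96653 = 0.812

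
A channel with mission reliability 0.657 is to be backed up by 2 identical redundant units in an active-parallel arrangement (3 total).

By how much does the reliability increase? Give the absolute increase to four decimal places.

0.3026

R_before = 0.657
R_after = 1 − (1 − 0.657)^3 = 0.9596
ΔR = 0.9596 − 0.657 = 0.3026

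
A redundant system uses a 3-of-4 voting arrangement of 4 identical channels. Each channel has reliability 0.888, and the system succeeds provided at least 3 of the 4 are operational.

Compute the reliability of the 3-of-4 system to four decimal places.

R = Σ_{i=3}^{4} C(4,i) p^i (1−p)^{4−i} with p = 0.888
C(4,3)·0.888^3·0.112^1 = 0.313702
C(4,4)·0.888^4·0.112^0 = 0.621802
Sum = 0.9355

0.9355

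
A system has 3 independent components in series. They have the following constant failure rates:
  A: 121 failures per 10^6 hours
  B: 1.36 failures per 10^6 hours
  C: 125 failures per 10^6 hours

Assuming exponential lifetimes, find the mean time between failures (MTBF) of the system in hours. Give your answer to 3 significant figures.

Series of exponential components: λ_sys = Σ λ_i
λ_sys = 0.000121 + 0.00000136 + 0.000125 = 2.4736e-04 /h
MTBF = 1 / λ_sys = 4040 h

4040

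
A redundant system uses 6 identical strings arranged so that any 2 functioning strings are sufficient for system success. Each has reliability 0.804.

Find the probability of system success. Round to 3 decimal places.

0.999

R = Σ_{i=2}^{6} C(6,i) p^i (1−p)^{6−i} with p = 0.804
C(6,2)·0.804^2·0.196^4 = 0.01431
C(6,3)·0.804^3·0.196^3 = 0.07826
C(6,4)·0.804^4·0.196^2 = 0.24078
C(6,5)·0.804^5·0.196^1 = 0.39508
C(6,6)·0.804^6·0.196^0 = 0.27011
Sum = 0.999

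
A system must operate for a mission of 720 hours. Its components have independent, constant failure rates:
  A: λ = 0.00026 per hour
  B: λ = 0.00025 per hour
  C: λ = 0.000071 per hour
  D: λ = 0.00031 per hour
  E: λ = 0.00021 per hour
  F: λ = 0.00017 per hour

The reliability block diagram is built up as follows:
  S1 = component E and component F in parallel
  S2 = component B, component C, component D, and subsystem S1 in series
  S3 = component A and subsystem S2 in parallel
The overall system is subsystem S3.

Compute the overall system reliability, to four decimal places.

0.9359

R(A) = exp(−0.00026 × 720) = 0.829278
R(B) = exp(−0.00025 × 720) = 0.835270
R(C) = exp(−0.000071 × 720) = 0.950165
R(D) = exp(−0.00031 × 720) = 0.799955
R(E) = exp(−0.00021 × 720) = 0.859676
R(F) = exp(−0.00017 × 720) = 0.884794
Parallel (E and F): 1 − (1 − 0.859676)(1 − 0.884794) = 0.983834
Series (B, C, D, and [0.983834]): 0.835270 × 0.950165 × 0.799955 × 0.983834 = 0.624616
Parallel (A and [0.624616]): 1 − (1 − 0.829278)(1 − 0.624616) = 0.9359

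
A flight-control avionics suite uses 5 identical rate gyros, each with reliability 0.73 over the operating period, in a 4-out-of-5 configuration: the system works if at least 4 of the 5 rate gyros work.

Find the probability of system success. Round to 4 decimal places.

R = Σ_{i=4}^{5} C(5,i) p^i (1−p)^{5−i} with p = 0.73
C(5,4)·0.73^4·0.27^1 = 0.383376
C(5,5)·0.73^5·0.27^0 = 0.207307
Sum = 0.5907

0.5907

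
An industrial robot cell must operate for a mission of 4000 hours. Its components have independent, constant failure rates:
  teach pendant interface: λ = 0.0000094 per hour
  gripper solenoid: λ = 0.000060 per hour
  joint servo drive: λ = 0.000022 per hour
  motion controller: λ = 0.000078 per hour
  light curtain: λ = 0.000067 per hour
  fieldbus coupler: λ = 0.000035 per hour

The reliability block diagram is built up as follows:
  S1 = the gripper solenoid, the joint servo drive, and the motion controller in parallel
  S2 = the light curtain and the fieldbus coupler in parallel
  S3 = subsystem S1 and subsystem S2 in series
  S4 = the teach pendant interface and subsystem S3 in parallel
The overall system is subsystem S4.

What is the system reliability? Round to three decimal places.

0.999

R(teach pendant interface) = exp(−0.0000094 × 4000) = 0.96310
R(gripper solenoid) = exp(−0.000060 × 4000) = 0.78663
R(joint servo drive) = exp(−0.000022 × 4000) = 0.91576
R(motion controller) = exp(−0.000078 × 4000) = 0.73198
R(light curtain) = exp(−0.000067 × 4000) = 0.76491
R(fieldbus coupler) = exp(−0.000035 × 4000) = 0.86936
Parallel (gripper solenoid, joint servo drive, and motion controller): 1 − (1 − 0.78663)(1 − 0.91576)(1 − 0.73198) = 0.99518
Parallel (light curtain and fieldbus coupler): 1 − (1 − 0.76491)(1 − 0.86936) = 0.96929
Series ([0.99518] and [0.96929]): 0.99518 × 0.96929 = 0.96462
Parallel (teach pendant interface and [0.96462]): 1 − (1 − 0.96310)(1 − 0.96462) = 0.999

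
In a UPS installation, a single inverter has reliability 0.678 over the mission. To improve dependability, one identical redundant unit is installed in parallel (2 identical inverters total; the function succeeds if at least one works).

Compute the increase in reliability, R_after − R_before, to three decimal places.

R_before = 0.678
R_after = 1 − (1 − 0.678)^2 = 0.896
ΔR = 0.896 − 0.678 = 0.218

0.218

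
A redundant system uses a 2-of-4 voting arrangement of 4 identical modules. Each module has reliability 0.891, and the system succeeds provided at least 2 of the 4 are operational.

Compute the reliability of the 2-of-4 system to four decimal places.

R = Σ_{i=2}^{4} C(4,i) p^i (1−p)^{4−i} with p = 0.891
C(4,2)·0.891^2·0.109^2 = 0.056593
C(4,3)·0.891^3·0.109^1 = 0.308404
C(4,4)·0.891^4·0.109^0 = 0.630247
Sum = 0.9952

0.9952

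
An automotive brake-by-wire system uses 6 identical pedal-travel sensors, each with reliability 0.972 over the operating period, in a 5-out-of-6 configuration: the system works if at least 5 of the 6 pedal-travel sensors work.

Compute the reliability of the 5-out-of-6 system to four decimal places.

R = Σ_{i=5}^{6} C(6,i) p^i (1−p)^{6−i} with p = 0.972
C(6,5)·0.972^5·0.028^1 = 0.145761
C(6,6)·0.972^6·0.028^0 = 0.843330
Sum = 0.9891

0.9891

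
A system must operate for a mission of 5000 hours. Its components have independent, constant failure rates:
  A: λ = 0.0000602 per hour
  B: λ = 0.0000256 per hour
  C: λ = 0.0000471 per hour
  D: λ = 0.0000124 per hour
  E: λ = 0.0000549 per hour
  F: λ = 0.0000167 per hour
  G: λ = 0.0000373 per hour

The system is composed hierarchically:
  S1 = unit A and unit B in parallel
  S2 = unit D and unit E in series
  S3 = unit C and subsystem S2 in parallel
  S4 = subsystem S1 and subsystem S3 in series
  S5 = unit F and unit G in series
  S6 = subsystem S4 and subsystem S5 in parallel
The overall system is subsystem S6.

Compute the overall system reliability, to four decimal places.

R(A) = exp(−0.0000602 × 5000) = 0.740078
R(B) = exp(−0.0000256 × 5000) = 0.879853
R(C) = exp(−0.0000471 × 5000) = 0.790176
R(D) = exp(−0.0000124 × 5000) = 0.939883
R(E) = exp(−0.0000549 × 5000) = 0.759952
R(F) = exp(−0.0000167 × 5000) = 0.919891
R(G) = exp(−0.0000373 × 5000) = 0.829859
Parallel (A and B): 1 − (1 − 0.740078)(1 − 0.879853) = 0.968771
Series (D and E): 0.939883 × 0.759952 = 0.714266
Parallel (C and [0.714266]): 1 − (1 − 0.790176)(1 − 0.714266) = 0.940046
Series ([0.968771] and [0.940046]): 0.968771 × 0.940046 = 0.910689
Series (F and G): 0.919891 × 0.829859 = 0.763380
Parallel ([0.910689] and [0.763380]): 1 − (1 − 0.910689)(1 − 0.763380) = 0.9789

0.9789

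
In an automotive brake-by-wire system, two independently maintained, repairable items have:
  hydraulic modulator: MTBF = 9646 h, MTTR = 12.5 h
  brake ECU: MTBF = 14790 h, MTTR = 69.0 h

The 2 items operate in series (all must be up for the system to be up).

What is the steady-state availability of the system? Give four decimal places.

A(hydraulic modulator) = MTBF/(MTBF+MTTR) = 9646/(9646+12.5) = 0.998706
A(brake ECU) = MTBF/(MTBF+MTTR) = 14790/(14790+69.0) = 0.995356
Series availability: 0.998706 × 0.995356 = 0.9941

0.9941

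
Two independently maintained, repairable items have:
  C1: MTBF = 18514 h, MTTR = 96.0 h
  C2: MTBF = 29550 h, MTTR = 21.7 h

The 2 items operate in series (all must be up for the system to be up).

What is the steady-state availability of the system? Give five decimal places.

A(C1) = MTBF/(MTBF+MTTR) = 18514/(18514+96.0) = 0.994841
A(C2) = MTBF/(MTBF+MTTR) = 29550/(29550+21.7) = 0.999266
Series availability: 0.994841 × 0.999266 = 0.99411

0.99411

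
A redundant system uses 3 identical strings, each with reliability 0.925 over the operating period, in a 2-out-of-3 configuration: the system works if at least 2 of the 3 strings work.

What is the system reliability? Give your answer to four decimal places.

R = Σ_{i=2}^{3} C(3,i) p^i (1−p)^{3−i} with p = 0.925
C(3,2)·0.925^2·0.075^1 = 0.192516
C(3,3)·0.925^3·0.075^0 = 0.791453
Sum = 0.9840

0.9840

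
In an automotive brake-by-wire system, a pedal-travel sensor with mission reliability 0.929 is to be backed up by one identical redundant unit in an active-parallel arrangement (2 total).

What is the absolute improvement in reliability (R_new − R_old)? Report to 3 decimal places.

R_before = 0.929
R_after = 1 − (1 − 0.929)^2 = 0.995
ΔR = 0.995 − 0.929 = 0.066

0.066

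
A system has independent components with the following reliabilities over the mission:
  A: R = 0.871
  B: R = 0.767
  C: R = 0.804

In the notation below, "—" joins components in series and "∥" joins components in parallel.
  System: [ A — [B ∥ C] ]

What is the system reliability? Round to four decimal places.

0.8312

Parallel (B and C): 1 − (1 − 0.767000)(1 − 0.804000) = 0.954332
Series (A and [0.954332]): 0.871000 × 0.954332 = 0.8312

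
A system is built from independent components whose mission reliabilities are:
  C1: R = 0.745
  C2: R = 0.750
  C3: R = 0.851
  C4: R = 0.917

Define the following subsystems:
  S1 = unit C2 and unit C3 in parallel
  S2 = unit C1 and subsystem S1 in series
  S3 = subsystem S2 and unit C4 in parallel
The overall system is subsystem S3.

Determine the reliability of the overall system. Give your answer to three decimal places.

0.977

Parallel (C2 and C3): 1 − (1 − 0.75000)(1 − 0.85100) = 0.96275
Series (C1 and [0.96275]): 0.74500 × 0.96275 = 0.71725
Parallel ([0.71725] and C4): 1 − (1 − 0.71725)(1 − 0.91700) = 0.977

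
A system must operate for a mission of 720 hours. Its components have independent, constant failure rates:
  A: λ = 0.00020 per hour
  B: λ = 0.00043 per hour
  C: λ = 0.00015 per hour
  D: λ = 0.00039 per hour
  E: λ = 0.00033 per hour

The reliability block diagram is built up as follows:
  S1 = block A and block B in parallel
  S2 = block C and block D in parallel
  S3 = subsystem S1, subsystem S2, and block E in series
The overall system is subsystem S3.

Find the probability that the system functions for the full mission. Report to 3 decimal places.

R(A) = exp(−0.00020 × 720) = 0.86589
R(B) = exp(−0.00043 × 720) = 0.73374
R(C) = exp(−0.00015 × 720) = 0.89763
R(D) = exp(−0.00039 × 720) = 0.75518
R(E) = exp(−0.00033 × 720) = 0.78852
Parallel (A and B): 1 − (1 − 0.86589)(1 − 0.73374) = 0.96429
Parallel (C and D): 1 − (1 − 0.89763)(1 − 0.75518) = 0.97494
Series ([0.96429], [0.97494], and E): 0.96429 × 0.97494 × 0.78852 = 0.741

0.741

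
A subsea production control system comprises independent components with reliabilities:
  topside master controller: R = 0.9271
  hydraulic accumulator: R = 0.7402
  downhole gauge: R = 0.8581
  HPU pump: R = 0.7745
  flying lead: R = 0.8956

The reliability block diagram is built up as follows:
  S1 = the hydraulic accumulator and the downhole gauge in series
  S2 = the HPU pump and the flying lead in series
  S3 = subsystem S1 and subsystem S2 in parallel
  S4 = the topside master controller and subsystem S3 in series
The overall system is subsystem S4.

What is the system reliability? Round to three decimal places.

0.823

Series (hydraulic accumulator and downhole gauge): 0.74020 × 0.85810 = 0.63517
Series (HPU pump and flying lead): 0.77450 × 0.89560 = 0.69364
Parallel ([0.63517] and [0.69364]): 1 − (1 − 0.63517)(1 − 0.69364) = 0.88823
Series (topside master controller and [0.88823]): 0.92710 × 0.88823 = 0.823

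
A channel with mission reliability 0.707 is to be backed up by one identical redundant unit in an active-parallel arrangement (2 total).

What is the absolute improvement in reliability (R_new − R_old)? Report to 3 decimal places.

R_before = 0.707
R_after = 1 − (1 − 0.707)^2 = 0.914
ΔR = 0.914 − 0.707 = 0.207

0.207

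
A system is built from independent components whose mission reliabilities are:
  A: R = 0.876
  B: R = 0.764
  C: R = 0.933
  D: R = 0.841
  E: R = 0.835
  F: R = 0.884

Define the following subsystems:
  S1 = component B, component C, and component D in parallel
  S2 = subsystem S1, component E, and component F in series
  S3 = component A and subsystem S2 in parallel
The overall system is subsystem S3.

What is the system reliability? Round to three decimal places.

0.967

Parallel (B, C, and D): 1 − (1 − 0.76400)(1 − 0.93300)(1 − 0.84100) = 0.99749
Series ([0.99749], E, and F): 0.99749 × 0.83500 × 0.88400 = 0.73629
Parallel (A and [0.73629]): 1 − (1 − 0.87600)(1 − 0.73629) = 0.967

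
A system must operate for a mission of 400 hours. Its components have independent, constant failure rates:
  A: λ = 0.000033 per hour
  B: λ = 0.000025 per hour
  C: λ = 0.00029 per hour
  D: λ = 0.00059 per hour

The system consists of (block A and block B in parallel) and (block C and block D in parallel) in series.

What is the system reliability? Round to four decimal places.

R(A) = exp(−0.000033 × 400) = 0.986887
R(B) = exp(−0.000025 × 400) = 0.990050
R(C) = exp(−0.00029 × 400) = 0.890475
R(D) = exp(−0.00059 × 400) = 0.789781
Parallel (A and B): 1 − (1 − 0.986887)(1 − 0.990050) = 0.999870
Parallel (C and D): 1 − (1 − 0.890475)(1 − 0.789781) = 0.976976
Series ([0.999870] and [0.976976]): 0.999870 × 0.976976 = 0.9768

0.9768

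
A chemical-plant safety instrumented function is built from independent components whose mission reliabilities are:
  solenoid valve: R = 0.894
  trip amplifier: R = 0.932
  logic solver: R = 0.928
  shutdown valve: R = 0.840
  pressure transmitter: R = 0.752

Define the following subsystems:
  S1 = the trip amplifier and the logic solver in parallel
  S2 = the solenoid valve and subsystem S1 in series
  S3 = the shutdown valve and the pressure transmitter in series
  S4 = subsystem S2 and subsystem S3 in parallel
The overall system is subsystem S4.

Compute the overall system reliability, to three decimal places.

Parallel (trip amplifier and logic solver): 1 − (1 − 0.93200)(1 − 0.92800) = 0.99510
Series (solenoid valve and [0.99510]): 0.89400 × 0.99510 = 0.88962
Series (shutdown valve and pressure transmitter): 0.84000 × 0.75200 = 0.63168
Parallel ([0.88962] and [0.63168]): 1 − (1 − 0.88962)(1 − 0.63168) = 0.959

0.959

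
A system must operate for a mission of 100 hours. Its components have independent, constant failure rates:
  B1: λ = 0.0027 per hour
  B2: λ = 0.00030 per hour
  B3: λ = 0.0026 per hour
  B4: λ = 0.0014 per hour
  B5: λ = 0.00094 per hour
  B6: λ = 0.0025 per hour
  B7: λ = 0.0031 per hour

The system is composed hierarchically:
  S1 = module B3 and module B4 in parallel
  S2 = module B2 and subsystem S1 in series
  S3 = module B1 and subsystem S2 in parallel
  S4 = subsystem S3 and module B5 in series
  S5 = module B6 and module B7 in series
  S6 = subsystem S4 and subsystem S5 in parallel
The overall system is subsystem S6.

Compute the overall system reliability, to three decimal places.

0.956

R(B1) = exp(−0.0027 × 100) = 0.76338
R(B2) = exp(−0.00030 × 100) = 0.97045
R(B3) = exp(−0.0026 × 100) = 0.77105
R(B4) = exp(−0.0014 × 100) = 0.86936
R(B5) = exp(−0.00094 × 100) = 0.91028
R(B6) = exp(−0.0025 × 100) = 0.77880
R(B7) = exp(−0.0031 × 100) = 0.73345
Parallel (B3 and B4): 1 − (1 − 0.77105)(1 − 0.86936) = 0.97009
Series (B2 and [0.97009]): 0.97045 × 0.97009 = 0.94142
Parallel (B1 and [0.94142]): 1 − (1 − 0.76338)(1 − 0.94142) = 0.98614
Series ([0.98614] and B5): 0.98614 × 0.91028 = 0.89766
Series (B6 and B7): 0.77880 × 0.73345 = 0.57121
Parallel ([0.89766] and [0.57121]): 1 − (1 − 0.89766)(1 − 0.57121) = 0.956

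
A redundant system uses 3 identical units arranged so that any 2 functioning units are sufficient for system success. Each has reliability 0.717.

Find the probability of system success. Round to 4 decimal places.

0.8051

R = Σ_{i=2}^{3} C(3,i) p^i (1−p)^{3−i} with p = 0.717
C(3,2)·0.717^2·0.283^1 = 0.436462
C(3,3)·0.717^3·0.283^0 = 0.368602
Sum = 0.8051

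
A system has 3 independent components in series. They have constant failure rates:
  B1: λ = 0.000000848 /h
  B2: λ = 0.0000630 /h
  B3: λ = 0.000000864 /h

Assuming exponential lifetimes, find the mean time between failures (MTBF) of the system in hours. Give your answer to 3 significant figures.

Series of exponential components: λ_sys = Σ λ_i
λ_sys = 0.000000848 + 0.0000630 + 0.000000864 = 6.4712e-05 /h
MTBF = 1 / λ_sys = 15500 h

15500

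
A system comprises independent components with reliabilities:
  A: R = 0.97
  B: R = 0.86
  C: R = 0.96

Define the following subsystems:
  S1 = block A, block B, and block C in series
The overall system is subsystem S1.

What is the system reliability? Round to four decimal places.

Series (A, B, and C): 0.970000 × 0.860000 × 0.960000 = 0.8008

0.8008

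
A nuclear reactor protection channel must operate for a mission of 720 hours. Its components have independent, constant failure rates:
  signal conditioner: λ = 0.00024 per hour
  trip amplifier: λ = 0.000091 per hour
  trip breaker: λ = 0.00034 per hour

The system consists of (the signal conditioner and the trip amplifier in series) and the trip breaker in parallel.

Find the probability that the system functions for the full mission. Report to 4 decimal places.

R(signal conditioner) = exp(−0.00024 × 720) = 0.841306
R(trip amplifier) = exp(−0.000091 × 720) = 0.936580
R(trip breaker) = exp(−0.00034 × 720) = 0.782861
Series (signal conditioner and trip amplifier): 0.841306 × 0.936580 = 0.787950
Parallel ([0.787950] and trip breaker): 1 − (1 − 0.787950)(1 − 0.782861) = 0.9540

0.9540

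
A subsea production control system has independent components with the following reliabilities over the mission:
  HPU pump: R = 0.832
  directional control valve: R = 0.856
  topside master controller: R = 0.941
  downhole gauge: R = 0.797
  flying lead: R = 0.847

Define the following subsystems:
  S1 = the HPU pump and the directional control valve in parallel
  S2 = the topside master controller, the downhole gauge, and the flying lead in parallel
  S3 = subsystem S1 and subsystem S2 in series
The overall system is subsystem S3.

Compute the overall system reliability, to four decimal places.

Parallel (HPU pump and directional control valve): 1 − (1 − 0.832000)(1 − 0.856000) = 0.975808
Parallel (topside master controller, downhole gauge, and flying lead): 1 − (1 − 0.941000)(1 − 0.797000)(1 − 0.847000) = 0.998168
Series ([0.975808] and [0.998168]): 0.975808 × 0.998168 = 0.9740

0.9740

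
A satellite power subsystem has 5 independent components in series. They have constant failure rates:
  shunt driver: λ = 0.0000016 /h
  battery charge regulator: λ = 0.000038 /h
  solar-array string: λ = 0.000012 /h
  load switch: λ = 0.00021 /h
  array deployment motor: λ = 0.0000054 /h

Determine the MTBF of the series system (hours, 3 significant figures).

Series of exponential components: λ_sys = Σ λ_i
λ_sys = 0.0000016 + 0.000038 + 0.000012 + 0.00021 + 0.0000054 = 2.6700e-04 /h
MTBF = 1 / λ_sys = 3750 h

3750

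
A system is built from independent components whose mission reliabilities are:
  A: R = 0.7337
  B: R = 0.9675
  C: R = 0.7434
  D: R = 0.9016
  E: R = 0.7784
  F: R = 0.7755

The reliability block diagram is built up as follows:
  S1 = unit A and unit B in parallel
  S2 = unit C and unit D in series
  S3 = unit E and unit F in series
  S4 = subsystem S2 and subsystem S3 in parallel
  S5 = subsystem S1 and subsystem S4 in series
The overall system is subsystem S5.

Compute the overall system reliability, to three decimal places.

Parallel (A and B): 1 − (1 − 0.73370)(1 − 0.96750) = 0.99135
Series (C and D): 0.74340 × 0.90160 = 0.67025
Series (E and F): 0.77840 × 0.77550 = 0.60365
Parallel ([0.67025] and [0.60365]): 1 − (1 − 0.67025)(1 − 0.60365) = 0.86930
Series ([0.99135] and [0.86930]): 0.99135 × 0.86930 = 0.862

0.862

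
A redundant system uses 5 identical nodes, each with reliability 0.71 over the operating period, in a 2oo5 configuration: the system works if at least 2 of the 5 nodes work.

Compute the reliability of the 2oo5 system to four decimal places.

R = Σ_{i=2}^{5} C(5,i) p^i (1−p)^{5−i} with p = 0.71
C(5,2)·0.71^2·0.29^3 = 0.122945
C(5,3)·0.71^3·0.29^2 = 0.301003
C(5,4)·0.71^4·0.29^1 = 0.368469
C(5,5)·0.71^5·0.29^0 = 0.180423
Sum = 0.9728

0.9728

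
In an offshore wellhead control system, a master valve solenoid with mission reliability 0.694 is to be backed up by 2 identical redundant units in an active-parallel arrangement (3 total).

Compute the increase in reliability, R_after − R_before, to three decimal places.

R_before = 0.694
R_after = 1 − (1 − 0.694)^3 = 0.971
ΔR = 0.971 − 0.694 = 0.277

0.277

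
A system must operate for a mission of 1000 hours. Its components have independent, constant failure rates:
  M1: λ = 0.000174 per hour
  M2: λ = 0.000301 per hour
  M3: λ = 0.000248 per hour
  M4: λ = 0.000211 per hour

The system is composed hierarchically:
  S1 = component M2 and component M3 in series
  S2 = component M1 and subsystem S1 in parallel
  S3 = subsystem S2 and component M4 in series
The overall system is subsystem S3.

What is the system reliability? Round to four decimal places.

0.7551

R(M1) = exp(−0.000174 × 1000) = 0.840297
R(M2) = exp(−0.000301 × 1000) = 0.740078
R(M3) = exp(−0.000248 × 1000) = 0.780360
R(M4) = exp(−0.000211 × 1000) = 0.809774
Series (M2 and M3): 0.740078 × 0.780360 = 0.577527
Parallel (M1 and [0.577527]): 1 − (1 − 0.840297)(1 − 0.577527) = 0.932530
Series ([0.932530] and M4): 0.932530 × 0.809774 = 0.7551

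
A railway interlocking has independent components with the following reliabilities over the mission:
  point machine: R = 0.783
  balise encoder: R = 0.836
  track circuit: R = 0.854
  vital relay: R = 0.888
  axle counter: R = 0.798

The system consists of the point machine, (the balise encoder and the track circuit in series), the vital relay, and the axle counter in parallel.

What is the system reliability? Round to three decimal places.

Series (balise encoder and track circuit): 0.83600 × 0.85400 = 0.71394
Parallel (point machine, [0.71394], vital relay, and axle counter): 1 − (1 − 0.78300)(1 − 0.71394)(1 − 0.88800)(1 − 0.79800) = 0.999

0.999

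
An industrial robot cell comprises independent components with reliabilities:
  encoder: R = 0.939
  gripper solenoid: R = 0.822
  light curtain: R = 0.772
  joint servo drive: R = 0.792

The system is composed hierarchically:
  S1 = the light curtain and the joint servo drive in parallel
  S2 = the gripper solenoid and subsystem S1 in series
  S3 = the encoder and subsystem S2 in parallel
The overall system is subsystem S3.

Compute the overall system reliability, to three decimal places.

0.987

Parallel (light curtain and joint servo drive): 1 − (1 − 0.77200)(1 − 0.79200) = 0.95258
Series (gripper solenoid and [0.95258]): 0.82200 × 0.95258 = 0.78302
Parallel (encoder and [0.78302]): 1 − (1 − 0.93900)(1 − 0.78302) = 0.987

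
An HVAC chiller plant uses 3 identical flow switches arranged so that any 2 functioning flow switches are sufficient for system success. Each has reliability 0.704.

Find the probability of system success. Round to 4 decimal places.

0.7890

R = Σ_{i=2}^{3} C(3,i) p^i (1−p)^{3−i} with p = 0.704
C(3,2)·0.704^2·0.296^1 = 0.440107
C(3,3)·0.704^3·0.296^0 = 0.348914
Sum = 0.7890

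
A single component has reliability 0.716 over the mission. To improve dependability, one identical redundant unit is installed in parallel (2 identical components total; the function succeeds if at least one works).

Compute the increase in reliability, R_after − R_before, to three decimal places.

0.203

R_before = 0.716
R_after = 1 − (1 − 0.716)^2 = 0.919
ΔR = 0.919 − 0.716 = 0.203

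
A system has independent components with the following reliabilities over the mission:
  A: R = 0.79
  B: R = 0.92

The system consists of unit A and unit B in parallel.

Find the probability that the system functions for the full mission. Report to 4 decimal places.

0.9832

Parallel (A and B): 1 − (1 − 0.790000)(1 − 0.920000) = 0.9832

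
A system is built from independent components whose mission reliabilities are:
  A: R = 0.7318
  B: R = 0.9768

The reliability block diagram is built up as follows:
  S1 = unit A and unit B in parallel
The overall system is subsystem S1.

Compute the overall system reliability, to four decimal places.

Parallel (A and B): 1 − (1 − 0.731800)(1 − 0.976800) = 0.9938

0.9938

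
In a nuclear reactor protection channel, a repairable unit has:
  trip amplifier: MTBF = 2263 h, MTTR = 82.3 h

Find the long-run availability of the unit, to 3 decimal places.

0.965

A(trip amplifier) = MTBF/(MTBF+MTTR) = 2263/(2263+82.3) = 0.965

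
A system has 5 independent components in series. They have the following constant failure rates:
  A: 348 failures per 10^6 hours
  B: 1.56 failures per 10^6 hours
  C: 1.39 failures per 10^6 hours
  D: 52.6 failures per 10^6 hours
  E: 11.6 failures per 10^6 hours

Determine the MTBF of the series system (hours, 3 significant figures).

2410

Series of exponential components: λ_sys = Σ λ_i
λ_sys = 0.000348 + 0.00000156 + 0.00000139 + 0.0000526 + 0.0000116 = 4.1515e-04 /h
MTBF = 1 / λ_sys = 2410 h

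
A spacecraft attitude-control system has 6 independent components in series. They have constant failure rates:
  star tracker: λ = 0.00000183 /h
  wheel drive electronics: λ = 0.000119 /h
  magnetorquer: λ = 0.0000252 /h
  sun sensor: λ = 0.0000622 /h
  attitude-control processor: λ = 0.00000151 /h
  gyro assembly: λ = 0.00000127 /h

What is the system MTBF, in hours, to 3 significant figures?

4740

Series of exponential components: λ_sys = Σ λ_i
λ_sys = 0.00000183 + 0.000119 + 0.0000252 + 0.0000622 + 0.00000151 + 0.00000127 = 2.1101e-04 /h
MTBF = 1 / λ_sys = 4740 h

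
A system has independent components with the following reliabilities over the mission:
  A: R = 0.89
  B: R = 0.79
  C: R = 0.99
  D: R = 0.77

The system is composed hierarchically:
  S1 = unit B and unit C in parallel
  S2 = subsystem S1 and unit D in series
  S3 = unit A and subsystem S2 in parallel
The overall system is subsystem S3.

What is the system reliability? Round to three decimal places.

Parallel (B and C): 1 − (1 − 0.79000)(1 − 0.99000) = 0.99790
Series ([0.99790] and D): 0.99790 × 0.77000 = 0.76838
Parallel (A and [0.76838]): 1 − (1 − 0.89000)(1 − 0.76838) = 0.975

0.975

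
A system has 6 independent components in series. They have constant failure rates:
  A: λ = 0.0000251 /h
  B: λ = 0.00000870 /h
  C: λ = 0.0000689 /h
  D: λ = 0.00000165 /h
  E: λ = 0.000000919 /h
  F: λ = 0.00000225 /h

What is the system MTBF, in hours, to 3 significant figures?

Series of exponential components: λ_sys = Σ λ_i
λ_sys = 0.0000251 + 0.00000870 + 0.0000689 + 0.00000165 + 0.000000919 + 0.00000225 = 1.0752e-04 /h
MTBF = 1 / λ_sys = 9300 h

9300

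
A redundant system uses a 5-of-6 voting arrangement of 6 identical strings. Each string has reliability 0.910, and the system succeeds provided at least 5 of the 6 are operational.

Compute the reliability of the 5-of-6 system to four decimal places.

R = Σ_{i=5}^{6} C(6,i) p^i (1−p)^{6−i} with p = 0.910
C(6,5)·0.910^5·0.090^1 = 0.336977
C(6,6)·0.910^6·0.090^0 = 0.567869
Sum = 0.9048

0.9048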